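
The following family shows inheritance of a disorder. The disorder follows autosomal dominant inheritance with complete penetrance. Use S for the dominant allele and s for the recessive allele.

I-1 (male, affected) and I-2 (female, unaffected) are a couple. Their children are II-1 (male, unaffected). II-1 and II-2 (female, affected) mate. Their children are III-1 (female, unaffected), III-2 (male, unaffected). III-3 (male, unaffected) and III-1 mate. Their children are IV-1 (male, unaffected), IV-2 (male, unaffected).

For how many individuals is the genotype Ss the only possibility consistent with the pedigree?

Obligate heterozygotes: I-1 is affected so carries S and passed s to II-1 (ss), so I-1 is Ss; II-2 is affected so carries S and passed s to III-1 (ss), so II-2 is Ss.
Every other individual is either homozygous by phenotype or has at least one consistent homozygous assignment, so the count is 2.

2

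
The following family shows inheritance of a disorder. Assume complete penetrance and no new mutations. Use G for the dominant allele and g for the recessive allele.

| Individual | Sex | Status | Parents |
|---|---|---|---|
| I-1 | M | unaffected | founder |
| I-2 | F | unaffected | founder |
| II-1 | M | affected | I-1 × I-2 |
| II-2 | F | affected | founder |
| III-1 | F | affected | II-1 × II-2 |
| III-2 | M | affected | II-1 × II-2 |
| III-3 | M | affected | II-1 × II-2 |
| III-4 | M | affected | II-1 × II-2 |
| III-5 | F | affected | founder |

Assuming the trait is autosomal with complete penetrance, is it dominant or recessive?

I-1 and I-2 are both unaffected yet have an affected child II-1. Under dominance, an affected child requires at least one affected parent, so the trait cannot be dominant.

recessive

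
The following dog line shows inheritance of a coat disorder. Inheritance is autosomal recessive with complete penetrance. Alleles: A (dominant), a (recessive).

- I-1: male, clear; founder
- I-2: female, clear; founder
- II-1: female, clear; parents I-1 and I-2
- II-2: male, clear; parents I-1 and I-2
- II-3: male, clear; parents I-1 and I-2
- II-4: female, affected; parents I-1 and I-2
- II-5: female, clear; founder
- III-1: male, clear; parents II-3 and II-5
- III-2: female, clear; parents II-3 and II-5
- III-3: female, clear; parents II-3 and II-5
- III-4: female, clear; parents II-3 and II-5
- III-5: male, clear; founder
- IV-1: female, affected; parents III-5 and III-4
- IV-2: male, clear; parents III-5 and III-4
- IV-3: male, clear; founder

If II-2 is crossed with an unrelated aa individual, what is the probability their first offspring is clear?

I-1 is clear so carries A and passed a to II-4 (aa), so I-1 is Aa.
I-2 is clear so carries A and passed a to II-4 (aa), so I-2 is Aa.
II-2 is a clear offspring of I-1 (Aa) × I-2 (Aa), whose cross gives 1/4 AA : 1/2 Aa : 1/4 aa; conditioning on being clear, II-2 is AA with probability 1/3, Aa with probability 2/3.
Summing over parental genotype combinations, P(offspring is clear) = 1/3·1 + 2/3·1/2 = 2/3.

2/3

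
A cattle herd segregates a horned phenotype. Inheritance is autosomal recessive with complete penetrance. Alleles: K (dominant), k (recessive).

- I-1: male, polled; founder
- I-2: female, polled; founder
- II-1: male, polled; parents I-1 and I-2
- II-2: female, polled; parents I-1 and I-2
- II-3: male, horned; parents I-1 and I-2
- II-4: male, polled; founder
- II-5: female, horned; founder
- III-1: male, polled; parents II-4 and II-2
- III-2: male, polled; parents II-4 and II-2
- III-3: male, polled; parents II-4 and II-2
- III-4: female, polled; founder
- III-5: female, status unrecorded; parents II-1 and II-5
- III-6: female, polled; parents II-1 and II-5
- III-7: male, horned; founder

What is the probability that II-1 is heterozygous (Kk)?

1/2

I-1 is polled so carries K and passed k to II-3 (kk), so I-1 is Kk.
I-2 is polled so carries K and passed k to II-3 (kk), so I-2 is Kk.
Their cross gives offspring ratios 1/4 KK : 1/2 Kk : 1/4 kk. Conditioning on II-1 being polled, P(Kk) = 1/2 / 3/4 = 2/3 before taking II-1's own offspring into account.
II-5 is horned, so II-5 is kk.
Now use II-1's offspring. Probability of each recorded status — polled daughter III-6: 1/2 if II-1 is Kk, 1 if KK. (III-5: equally likely either way, so uninformative.)
Bayes: P(Kk) = 2/3·1/2 / (2/3·1/2 + 1/3·1) = 1/2.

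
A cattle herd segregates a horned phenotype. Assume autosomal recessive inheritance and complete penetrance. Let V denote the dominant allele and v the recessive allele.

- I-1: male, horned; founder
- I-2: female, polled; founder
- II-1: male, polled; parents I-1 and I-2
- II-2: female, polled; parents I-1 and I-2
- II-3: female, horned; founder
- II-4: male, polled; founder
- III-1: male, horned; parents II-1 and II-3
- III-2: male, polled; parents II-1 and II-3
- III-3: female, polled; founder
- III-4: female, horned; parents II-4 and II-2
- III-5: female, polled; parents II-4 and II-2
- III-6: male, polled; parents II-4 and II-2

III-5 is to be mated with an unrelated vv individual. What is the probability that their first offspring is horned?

1/3

II-4 is polled so carries V and passed v to III-4 (vv), so II-4 is Vv.
II-2 is polled so carries V and received v from I-1 (vv), so II-2 is Vv.
III-5 is a polled offspring of II-4 (Vv) × II-2 (Vv), whose cross gives 1/4 VV : 1/2 Vv : 1/4 vv; conditioning on being polled, III-5 is VV with probability 1/3, Vv with probability 2/3.
Summing over parental genotype combinations, P(offspring is horned) = 2/3·1/2 = 1/3.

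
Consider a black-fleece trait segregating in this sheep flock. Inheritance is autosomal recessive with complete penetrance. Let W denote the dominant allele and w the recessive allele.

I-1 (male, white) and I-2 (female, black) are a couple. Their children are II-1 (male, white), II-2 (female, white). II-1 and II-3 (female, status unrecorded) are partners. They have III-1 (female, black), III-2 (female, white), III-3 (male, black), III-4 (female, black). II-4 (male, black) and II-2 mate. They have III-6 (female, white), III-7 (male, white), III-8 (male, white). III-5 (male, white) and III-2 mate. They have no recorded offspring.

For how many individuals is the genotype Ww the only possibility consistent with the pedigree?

5

Obligate heterozygotes: II-1 is white so carries W and received w from I-2 (ww), so II-1 is Ww; II-2 is white so carries W and received w from I-2 (ww), so II-2 is Ww; III-6 is white so carries W and received w from II-4 (ww), so III-6 is Ww; III-7 is white so carries W and received w from II-4 (ww), so III-7 is Ww; III-8 is white so carries W and received w from II-4 (ww), so III-8 is Ww.
Every other individual is either homozygous by phenotype or has at least one consistent homozygous assignment, so the count is 5.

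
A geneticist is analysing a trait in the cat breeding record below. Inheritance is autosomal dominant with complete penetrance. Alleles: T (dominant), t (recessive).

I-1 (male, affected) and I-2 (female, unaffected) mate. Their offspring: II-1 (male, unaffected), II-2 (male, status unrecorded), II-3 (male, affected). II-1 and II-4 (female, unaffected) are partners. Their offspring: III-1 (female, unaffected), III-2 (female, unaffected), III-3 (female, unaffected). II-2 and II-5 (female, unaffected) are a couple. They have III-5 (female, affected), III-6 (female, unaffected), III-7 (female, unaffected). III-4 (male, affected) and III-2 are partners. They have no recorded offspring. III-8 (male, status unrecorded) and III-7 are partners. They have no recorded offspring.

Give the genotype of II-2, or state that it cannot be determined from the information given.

Tt

From phenotype alone, II-2 is TT or Tt or tt.
II-2 passed T to III-5 (Tt, whose t came from II-5) and received t from I-2 (tt), so II-2 is Tt.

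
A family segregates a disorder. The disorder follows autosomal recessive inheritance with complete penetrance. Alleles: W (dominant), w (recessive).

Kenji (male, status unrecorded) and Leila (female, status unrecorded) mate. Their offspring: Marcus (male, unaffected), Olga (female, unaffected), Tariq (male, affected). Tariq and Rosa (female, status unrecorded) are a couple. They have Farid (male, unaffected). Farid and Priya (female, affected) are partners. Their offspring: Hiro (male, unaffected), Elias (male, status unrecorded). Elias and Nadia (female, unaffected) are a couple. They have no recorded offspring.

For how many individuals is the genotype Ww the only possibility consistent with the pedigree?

Obligate heterozygotes: Farid is unaffected so carries W and received w from Tariq (ww), so Farid is Ww; Hiro is unaffected so carries W and received w from Priya (ww), so Hiro is Ww.
Every other individual is either homozygous by phenotype or has at least one consistent homozygous assignment, so the count is 2.

2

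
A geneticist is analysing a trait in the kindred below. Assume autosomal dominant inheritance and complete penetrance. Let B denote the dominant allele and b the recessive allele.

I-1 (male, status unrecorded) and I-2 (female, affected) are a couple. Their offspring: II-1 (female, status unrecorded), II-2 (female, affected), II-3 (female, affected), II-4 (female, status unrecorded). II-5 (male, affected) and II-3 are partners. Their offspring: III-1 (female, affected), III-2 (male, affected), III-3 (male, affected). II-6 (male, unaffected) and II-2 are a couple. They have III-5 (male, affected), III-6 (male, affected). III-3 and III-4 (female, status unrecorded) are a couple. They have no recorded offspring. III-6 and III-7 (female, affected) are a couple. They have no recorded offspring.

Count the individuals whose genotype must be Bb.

2

Obligate heterozygotes: III-5 is affected so carries B and received b from II-6 (bb), so III-5 is Bb; III-6 is affected so carries B and received b from II-6 (bb), so III-6 is Bb.
Every other individual is either homozygous by phenotype or has at least one consistent homozygous assignment, so the count is 2.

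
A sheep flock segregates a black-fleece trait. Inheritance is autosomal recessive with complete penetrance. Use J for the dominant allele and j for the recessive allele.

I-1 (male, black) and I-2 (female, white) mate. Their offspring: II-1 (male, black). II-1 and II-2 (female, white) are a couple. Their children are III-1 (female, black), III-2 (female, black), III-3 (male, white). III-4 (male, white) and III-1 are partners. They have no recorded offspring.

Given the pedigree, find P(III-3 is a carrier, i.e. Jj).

1

III-3 is white so carries J and received j from II-1 (jj), so III-3 is Jj, giving P(Jj) = 1.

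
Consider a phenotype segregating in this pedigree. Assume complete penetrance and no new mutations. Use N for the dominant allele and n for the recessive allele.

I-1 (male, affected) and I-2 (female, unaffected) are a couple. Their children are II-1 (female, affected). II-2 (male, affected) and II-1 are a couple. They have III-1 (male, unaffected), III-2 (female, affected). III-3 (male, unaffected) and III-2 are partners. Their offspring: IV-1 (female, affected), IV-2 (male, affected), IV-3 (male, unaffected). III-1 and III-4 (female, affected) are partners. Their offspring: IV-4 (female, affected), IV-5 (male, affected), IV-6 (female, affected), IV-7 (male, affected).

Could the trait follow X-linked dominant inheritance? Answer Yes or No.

Yes

A consistent assignment under X-linked dominant exists: I-1 X^N Y, I-2 X^n X^n, II-1 X^N X^n, II-2 X^N Y, III-1 X^n Y, III-2 X^N X^n, III-3 X^n Y, III-4 X^N X^N, IV-1 X^N X^n, IV-2 X^N Y, IV-3 X^n Y, IV-4 X^N X^n, IV-5 X^N Y, IV-6 X^N X^n, IV-7 X^N Y.
In this assignment every recorded phenotype matches its genotype and every non-founder's genotype is obtainable from its parents' genotypes, so the pedigree is consistent.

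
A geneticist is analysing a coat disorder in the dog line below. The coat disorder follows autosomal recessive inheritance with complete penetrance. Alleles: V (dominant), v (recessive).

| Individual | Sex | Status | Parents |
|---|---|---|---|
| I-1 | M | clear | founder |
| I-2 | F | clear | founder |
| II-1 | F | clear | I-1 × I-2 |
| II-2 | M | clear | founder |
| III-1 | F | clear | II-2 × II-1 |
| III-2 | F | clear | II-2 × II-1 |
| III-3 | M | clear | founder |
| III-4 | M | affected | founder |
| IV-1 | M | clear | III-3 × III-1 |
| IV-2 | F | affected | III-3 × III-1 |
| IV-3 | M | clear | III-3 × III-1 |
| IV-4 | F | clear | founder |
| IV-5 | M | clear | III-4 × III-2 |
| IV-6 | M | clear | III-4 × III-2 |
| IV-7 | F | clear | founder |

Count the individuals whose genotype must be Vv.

Obligate heterozygotes: III-1 is clear so carries V and passed v to IV-2 (vv), so III-1 is Vv; III-3 is clear so carries V and passed v to IV-2 (vv), so III-3 is Vv; IV-5 is clear so carries V and received v from III-4 (vv), so IV-5 is Vv; IV-6 is clear so carries V and received v from III-4 (vv), so IV-6 is Vv.
Every other individual is either homozygous by phenotype or has at least one consistent homozygous assignment, so the count is 4.

4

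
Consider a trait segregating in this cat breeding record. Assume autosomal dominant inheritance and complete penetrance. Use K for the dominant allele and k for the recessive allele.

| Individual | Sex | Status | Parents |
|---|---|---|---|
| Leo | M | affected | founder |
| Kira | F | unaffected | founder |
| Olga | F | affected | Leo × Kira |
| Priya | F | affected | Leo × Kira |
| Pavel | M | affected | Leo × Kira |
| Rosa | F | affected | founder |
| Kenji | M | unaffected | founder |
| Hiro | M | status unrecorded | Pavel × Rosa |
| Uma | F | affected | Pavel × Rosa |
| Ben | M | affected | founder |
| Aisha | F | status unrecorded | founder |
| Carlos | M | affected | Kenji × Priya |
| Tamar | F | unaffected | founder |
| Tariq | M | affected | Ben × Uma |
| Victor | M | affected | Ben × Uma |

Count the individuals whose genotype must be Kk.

Obligate heterozygotes: Olga is affected so carries K and received k from Kira (kk), so Olga is Kk; Priya is affected so carries K and received k from Kira (kk), so Priya is Kk; Pavel is affected so carries K and received k from Kira (kk), so Pavel is Kk; Carlos is affected so carries K and received k from Kenji (kk), so Carlos is Kk.
Every other individual is either homozygous by phenotype or has at least one consistent homozygous assignment, so the count is 4.

4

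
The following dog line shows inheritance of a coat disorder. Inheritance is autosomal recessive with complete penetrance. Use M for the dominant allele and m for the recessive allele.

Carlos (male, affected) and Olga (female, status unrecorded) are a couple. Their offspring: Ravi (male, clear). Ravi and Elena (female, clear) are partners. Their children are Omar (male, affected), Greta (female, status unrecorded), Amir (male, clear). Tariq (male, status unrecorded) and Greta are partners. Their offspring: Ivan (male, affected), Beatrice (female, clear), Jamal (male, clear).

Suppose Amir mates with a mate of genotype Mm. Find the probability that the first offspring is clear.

5/6

Ravi is clear so carries M and received m from Carlos (mm), so Ravi is Mm.
Elena is clear so carries M and passed m to Omar (mm), so Elena is Mm.
Amir is a clear offspring of Ravi (Mm) × Elena (Mm), whose cross gives 1/4 MM : 1/2 Mm : 1/4 mm; conditioning on being clear, Amir is MM with probability 1/3, Mm with probability 2/3.
Summing over parental genotype combinations, P(offspring is clear) = 1/3·1 + 2/3·3/4 = 5/6.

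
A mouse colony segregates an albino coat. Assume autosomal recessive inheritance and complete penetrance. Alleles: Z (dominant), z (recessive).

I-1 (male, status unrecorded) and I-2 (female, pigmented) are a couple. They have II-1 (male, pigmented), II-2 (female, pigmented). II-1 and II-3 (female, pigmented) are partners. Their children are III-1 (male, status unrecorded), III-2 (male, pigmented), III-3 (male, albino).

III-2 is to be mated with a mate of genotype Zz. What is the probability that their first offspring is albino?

1/6

II-1 is pigmented so carries Z and passed z to III-3 (zz), so II-1 is Zz.
II-3 is pigmented so carries Z and passed z to III-3 (zz), so II-3 is Zz.
III-2 is a pigmented offspring of II-1 (Zz) × II-3 (Zz), whose cross gives 1/4 ZZ : 1/2 Zz : 1/4 zz; conditioning on being pigmented, III-2 is ZZ with probability 1/3, Zz with probability 2/3.
Summing over parental genotype combinations, P(offspring is albino) = 2/3·1/4 = 1/6.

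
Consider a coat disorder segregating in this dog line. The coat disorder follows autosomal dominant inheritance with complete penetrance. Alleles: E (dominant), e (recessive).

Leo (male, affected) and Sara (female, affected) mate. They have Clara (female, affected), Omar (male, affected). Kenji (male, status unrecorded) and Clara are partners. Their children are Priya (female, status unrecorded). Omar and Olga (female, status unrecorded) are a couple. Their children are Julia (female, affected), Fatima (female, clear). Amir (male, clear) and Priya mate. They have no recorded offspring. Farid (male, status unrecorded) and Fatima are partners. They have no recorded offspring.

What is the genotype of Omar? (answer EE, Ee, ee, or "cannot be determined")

Ee

From phenotype alone, Omar is EE or Ee.
Omar is affected so carries E and passed e to Fatima (ee), so Omar is Ee.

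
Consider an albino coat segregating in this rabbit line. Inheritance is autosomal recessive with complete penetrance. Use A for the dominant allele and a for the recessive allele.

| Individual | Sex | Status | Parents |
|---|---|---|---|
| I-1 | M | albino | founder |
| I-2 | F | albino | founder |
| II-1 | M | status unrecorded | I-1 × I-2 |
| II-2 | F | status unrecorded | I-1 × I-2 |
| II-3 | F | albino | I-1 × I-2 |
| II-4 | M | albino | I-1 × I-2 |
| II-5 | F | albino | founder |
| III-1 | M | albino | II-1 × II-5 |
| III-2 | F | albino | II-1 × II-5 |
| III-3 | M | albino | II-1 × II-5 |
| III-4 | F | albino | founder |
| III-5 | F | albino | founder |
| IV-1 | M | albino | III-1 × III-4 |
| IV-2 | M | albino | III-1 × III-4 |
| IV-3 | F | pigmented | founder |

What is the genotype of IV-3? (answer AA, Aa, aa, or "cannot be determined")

IV-3's phenotype allows AA or Aa, and no parent or child forces a single allele at both positions; consistent genotype assignments exist with IV-3 as AA or Aa.

cannot be determined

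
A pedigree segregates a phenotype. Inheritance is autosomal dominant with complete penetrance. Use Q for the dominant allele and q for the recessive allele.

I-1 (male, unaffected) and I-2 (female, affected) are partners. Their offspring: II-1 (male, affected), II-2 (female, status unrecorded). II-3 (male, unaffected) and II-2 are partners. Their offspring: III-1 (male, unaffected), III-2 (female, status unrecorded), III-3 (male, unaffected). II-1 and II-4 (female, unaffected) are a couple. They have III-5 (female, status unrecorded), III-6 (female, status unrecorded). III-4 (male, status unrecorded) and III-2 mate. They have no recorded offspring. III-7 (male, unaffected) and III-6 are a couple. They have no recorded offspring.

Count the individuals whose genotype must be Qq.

1

Obligate heterozygotes: II-1 is affected so carries Q and received q from I-1 (qq), so II-1 is Qq.
Every other individual is either homozygous by phenotype or has at least one consistent homozygous assignment, so the count is 1.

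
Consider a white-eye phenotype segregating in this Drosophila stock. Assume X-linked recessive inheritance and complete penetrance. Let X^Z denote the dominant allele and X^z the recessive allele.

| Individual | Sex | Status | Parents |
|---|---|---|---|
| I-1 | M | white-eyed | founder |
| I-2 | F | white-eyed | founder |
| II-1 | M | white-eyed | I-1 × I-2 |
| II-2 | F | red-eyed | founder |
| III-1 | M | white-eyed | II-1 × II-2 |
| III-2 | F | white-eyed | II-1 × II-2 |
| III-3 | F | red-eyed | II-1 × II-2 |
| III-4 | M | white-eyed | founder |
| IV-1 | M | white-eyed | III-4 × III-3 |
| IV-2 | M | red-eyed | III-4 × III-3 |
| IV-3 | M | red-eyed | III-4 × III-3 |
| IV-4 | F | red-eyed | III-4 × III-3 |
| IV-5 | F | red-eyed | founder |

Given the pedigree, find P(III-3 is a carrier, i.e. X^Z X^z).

1

III-3 is red-eyed so carries Z and received z from II-1 (X^z Y), so III-3 is X^Z X^z, giving P(X^Z X^z) = 1.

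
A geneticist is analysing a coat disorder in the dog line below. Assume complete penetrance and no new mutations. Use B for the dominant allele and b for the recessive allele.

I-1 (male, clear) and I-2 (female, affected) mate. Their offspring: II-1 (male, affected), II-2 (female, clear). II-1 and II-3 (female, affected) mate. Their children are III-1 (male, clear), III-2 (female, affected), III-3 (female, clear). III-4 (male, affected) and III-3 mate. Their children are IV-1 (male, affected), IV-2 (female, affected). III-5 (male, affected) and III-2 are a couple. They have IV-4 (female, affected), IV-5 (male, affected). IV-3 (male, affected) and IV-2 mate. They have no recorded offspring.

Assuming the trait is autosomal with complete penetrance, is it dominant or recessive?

dominant

II-1 and II-3 are both affected yet have a clear child III-1. Under a recessive model two affected parents are homozygous and every child would be affected, so the trait cannot be recessive.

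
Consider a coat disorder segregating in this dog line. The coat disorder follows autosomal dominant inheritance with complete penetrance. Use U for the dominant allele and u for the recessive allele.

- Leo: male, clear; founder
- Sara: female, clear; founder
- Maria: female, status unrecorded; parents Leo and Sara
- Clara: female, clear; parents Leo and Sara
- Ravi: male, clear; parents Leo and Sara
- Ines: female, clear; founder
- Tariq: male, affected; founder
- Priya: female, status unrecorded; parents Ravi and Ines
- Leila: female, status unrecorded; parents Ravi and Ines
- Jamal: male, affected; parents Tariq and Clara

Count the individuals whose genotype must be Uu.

Obligate heterozygotes: Jamal is affected so carries U and received u from Clara (uu), so Jamal is Uu.
Every other individual is either homozygous by phenotype or has at least one consistent homozygous assignment, so the count is 1.

1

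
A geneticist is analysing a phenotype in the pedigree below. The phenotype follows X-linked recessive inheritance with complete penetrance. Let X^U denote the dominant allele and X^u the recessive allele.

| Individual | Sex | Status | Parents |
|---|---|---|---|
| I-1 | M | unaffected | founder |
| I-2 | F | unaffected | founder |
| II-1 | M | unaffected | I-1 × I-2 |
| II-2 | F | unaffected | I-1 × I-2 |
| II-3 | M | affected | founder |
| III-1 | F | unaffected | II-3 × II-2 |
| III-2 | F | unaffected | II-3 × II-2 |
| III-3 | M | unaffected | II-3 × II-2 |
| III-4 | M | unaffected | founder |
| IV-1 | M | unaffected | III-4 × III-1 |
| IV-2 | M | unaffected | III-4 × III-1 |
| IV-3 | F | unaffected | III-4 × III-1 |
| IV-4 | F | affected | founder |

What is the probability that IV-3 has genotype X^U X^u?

1/2

III-4 is unaffected, so III-4 is X^U Y.
III-1 is unaffected so carries U and received u from II-3 (X^u Y), so III-1 is X^U X^u.
Their cross gives offspring ratios 1/2 X^U X^U : 1/2 X^U X^u. Conditioning on IV-3 being unaffected, P(X^U X^u) = 1/2 / 1 = 1/2.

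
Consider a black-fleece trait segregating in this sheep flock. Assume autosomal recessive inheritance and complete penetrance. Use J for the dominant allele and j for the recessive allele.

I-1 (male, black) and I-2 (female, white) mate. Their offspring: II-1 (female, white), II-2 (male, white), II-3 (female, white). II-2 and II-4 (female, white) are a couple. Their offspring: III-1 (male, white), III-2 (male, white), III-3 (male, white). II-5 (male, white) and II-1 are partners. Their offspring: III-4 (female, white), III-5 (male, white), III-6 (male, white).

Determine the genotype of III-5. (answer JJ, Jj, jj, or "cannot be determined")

III-5's phenotype allows JJ or Jj, and no parent or child forces a single allele at both positions; consistent genotype assignments exist with III-5 as JJ or Jj.

cannot be determined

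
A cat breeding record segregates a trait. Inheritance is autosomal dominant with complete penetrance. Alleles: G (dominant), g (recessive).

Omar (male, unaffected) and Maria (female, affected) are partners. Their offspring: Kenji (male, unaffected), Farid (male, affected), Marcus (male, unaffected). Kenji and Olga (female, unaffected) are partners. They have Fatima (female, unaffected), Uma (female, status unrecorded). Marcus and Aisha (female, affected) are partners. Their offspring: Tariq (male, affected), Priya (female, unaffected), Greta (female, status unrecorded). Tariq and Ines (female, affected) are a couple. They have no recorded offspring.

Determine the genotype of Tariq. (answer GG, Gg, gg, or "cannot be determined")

Gg

From phenotype alone, Tariq is GG or Gg.
Tariq is affected so carries G and received g from Marcus (gg), so Tariq is Gg.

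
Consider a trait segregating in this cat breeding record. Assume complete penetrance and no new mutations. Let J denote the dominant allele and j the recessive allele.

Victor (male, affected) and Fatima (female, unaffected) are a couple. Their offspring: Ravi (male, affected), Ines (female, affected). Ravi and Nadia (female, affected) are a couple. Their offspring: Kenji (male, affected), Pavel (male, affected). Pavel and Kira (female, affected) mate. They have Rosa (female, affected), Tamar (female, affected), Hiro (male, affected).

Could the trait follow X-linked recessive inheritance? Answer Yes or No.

A consistent assignment under X-linked recessive exists: Victor X^j Y, Fatima X^J X^j, Ravi X^j Y, Ines X^j X^j, Nadia X^j X^j, Kenji X^j Y, Pavel X^j Y, Kira X^j X^j, Rosa X^j X^j, Tamar X^j X^j, Hiro X^j Y.
In this assignment every recorded phenotype matches its genotype and every non-founder's genotype is obtainable from its parents' genotypes, so the pedigree is consistent.

Yes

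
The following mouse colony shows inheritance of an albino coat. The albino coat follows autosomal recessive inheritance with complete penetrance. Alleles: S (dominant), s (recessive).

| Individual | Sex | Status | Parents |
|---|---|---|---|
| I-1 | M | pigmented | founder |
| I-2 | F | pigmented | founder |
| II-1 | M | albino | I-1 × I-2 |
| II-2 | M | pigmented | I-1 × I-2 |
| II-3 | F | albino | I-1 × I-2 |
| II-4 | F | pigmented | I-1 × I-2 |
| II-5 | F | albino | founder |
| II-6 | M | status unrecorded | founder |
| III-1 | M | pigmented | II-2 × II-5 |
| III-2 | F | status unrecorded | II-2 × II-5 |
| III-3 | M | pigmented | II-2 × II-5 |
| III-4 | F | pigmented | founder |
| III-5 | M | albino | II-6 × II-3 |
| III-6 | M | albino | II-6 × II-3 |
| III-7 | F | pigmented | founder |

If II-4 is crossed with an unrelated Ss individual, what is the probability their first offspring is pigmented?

5/6

I-1 is pigmented so carries S and passed s to II-1 (ss), so I-1 is Ss.
I-2 is pigmented so carries S and passed s to II-1 (ss), so I-2 is Ss.
II-4 is a pigmented offspring of I-1 (Ss) × I-2 (Ss), whose cross gives 1/4 SS : 1/2 Ss : 1/4 ss; conditioning on being pigmented, II-4 is SS with probability 1/3, Ss with probability 2/3.
Summing over parental genotype combinations, P(offspring is pigmented) = 1/3·1 + 2/3·3/4 = 5/6.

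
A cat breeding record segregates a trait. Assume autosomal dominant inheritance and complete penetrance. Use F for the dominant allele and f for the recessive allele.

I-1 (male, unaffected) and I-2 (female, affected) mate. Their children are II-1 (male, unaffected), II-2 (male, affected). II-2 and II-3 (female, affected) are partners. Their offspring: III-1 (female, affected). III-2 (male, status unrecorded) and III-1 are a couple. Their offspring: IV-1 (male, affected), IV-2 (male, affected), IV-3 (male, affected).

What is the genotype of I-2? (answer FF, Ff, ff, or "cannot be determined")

From phenotype alone, I-2 is FF or Ff.
I-2 is affected so carries F and passed f to II-1 (ff), so I-2 is Ff.

Ff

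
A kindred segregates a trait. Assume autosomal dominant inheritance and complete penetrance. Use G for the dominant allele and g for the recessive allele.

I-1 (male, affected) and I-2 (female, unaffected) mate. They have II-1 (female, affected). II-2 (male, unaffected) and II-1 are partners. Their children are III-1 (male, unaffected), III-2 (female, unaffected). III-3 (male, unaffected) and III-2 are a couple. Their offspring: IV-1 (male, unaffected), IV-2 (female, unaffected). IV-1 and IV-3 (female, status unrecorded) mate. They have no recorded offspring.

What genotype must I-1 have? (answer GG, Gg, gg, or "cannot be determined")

cannot be determined

I-1's phenotype allows GG or Gg, and no parent or child forces a single allele at both positions; consistent genotype assignments exist with I-1 as GG or Gg.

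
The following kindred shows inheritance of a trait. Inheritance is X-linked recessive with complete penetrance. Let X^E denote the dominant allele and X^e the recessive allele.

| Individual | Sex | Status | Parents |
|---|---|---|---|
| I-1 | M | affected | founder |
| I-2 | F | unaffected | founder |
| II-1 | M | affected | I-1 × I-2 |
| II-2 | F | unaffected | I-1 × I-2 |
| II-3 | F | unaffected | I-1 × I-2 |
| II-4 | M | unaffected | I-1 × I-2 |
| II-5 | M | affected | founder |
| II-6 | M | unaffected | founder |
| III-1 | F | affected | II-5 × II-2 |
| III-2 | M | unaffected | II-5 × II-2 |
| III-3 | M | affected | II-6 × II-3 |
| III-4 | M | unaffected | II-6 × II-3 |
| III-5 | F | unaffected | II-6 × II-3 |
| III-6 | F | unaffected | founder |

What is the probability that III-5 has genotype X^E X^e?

1/2

II-6 is unaffected, so II-6 is X^E Y.
II-3 is unaffected so carries E and received e from I-1 (X^e Y), so II-3 is X^E X^e.
Their cross gives offspring ratios 1/2 X^E X^E : 1/2 X^E X^e. Conditioning on III-5 being unaffected, P(X^E X^e) = 1/2 / 1 = 1/2.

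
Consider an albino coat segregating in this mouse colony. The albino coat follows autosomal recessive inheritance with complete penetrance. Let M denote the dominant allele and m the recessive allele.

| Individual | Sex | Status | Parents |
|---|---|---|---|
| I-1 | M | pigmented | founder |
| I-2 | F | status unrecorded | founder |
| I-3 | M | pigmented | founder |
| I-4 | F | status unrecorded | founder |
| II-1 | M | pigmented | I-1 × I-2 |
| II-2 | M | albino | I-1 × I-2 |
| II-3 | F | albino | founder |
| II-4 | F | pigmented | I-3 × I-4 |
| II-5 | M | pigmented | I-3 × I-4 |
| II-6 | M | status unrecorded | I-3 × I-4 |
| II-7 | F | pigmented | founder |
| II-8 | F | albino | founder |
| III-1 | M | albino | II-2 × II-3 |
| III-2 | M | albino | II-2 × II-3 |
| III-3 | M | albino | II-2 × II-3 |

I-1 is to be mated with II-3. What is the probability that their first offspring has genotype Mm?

I-1 is pigmented so carries M and passed m to II-2 (mm), so I-1 is Mm.
II-3 is albino, so II-3 is mm.
The cross gives 1/2 Mm : 1/2 mm, so P(offspring has genotype Mm) = 1/2.

1/2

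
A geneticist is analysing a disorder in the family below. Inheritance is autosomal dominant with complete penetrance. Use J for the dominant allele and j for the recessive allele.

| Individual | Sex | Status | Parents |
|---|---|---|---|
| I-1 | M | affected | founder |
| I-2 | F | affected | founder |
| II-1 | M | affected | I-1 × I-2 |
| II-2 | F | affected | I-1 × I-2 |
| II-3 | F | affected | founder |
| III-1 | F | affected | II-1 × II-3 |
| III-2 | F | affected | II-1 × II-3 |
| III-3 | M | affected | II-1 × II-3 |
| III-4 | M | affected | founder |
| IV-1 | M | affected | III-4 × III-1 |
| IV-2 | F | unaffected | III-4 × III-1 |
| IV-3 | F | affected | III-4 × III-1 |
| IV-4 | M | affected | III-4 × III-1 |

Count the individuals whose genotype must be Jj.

2

Obligate heterozygotes: III-1 is affected so carries J and passed j to IV-2 (jj), so III-1 is Jj; III-4 is affected so carries J and passed j to IV-2 (jj), so III-4 is Jj.
Every other individual is either homozygous by phenotype or has at least one consistent homozygous assignment, so the count is 2.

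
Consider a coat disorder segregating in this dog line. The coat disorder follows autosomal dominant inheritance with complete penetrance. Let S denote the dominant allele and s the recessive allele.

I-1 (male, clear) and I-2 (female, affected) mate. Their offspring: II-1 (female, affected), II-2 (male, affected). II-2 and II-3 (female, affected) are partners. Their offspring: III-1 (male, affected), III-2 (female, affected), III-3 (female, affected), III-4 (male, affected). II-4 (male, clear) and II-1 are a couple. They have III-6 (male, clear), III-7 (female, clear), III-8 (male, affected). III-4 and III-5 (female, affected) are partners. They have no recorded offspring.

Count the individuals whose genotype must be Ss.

3

Obligate heterozygotes: II-1 is affected so carries S and received s from I-1 (ss), so II-1 is Ss; II-2 is affected so carries S and received s from I-1 (ss), so II-2 is Ss; III-8 is affected so carries S and received s from II-4 (ss), so III-8 is Ss.
Every other individual is either homozygous by phenotype or has at least one consistent homozygous assignment, so the count is 3.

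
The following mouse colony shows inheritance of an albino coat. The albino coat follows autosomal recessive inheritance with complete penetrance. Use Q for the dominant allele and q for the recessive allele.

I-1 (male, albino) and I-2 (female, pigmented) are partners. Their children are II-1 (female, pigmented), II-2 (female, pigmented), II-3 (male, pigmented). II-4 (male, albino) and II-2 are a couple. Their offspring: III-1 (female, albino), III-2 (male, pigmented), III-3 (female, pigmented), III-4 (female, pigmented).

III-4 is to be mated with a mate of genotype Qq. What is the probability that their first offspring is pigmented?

3/4

III-4 is pigmented so carries Q and received q from II-4 (qq), so III-4 is Qq.
The cross gives 1/4 QQ : 1/2 Qq : 1/4 qq, so P(offspring is pigmented) = 3/4.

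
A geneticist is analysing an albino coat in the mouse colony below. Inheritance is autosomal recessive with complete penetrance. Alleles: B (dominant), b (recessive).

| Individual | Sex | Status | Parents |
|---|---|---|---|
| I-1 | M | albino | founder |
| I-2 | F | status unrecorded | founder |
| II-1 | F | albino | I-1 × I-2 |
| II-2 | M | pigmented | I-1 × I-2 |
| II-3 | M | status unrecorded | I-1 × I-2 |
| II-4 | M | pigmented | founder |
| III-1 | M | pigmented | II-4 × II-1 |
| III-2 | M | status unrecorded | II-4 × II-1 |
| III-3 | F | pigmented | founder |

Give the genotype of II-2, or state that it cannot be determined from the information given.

Bb

From phenotype alone, II-2 is BB or Bb.
II-2 is pigmented so carries B and received b from I-1 (bb), so II-2 is Bb.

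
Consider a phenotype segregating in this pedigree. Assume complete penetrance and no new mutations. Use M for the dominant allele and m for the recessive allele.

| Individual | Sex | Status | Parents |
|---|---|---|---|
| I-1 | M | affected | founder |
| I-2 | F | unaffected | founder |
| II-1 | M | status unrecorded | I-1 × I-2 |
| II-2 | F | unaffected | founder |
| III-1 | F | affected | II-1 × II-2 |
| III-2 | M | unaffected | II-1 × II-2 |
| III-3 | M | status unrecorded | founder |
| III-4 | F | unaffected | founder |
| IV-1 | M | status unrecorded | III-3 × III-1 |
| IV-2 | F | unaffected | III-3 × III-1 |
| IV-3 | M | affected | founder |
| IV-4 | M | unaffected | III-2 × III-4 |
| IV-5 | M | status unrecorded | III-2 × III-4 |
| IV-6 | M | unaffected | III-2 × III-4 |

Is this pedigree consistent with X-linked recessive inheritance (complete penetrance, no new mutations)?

Yes

A consistent assignment under X-linked recessive exists: I-1 X^m Y, I-2 X^M X^m, II-1 X^m Y, II-2 X^M X^m, III-1 X^m X^m, III-2 X^M Y, III-3 X^M Y, III-4 X^M X^M, IV-1 X^m Y, IV-2 X^M X^m, IV-3 X^m Y, IV-4 X^M Y, IV-5 X^M Y, IV-6 X^M Y.
In this assignment every recorded phenotype matches its genotype and every non-founder's genotype is obtainable from its parents' genotypes, so the pedigree is consistent.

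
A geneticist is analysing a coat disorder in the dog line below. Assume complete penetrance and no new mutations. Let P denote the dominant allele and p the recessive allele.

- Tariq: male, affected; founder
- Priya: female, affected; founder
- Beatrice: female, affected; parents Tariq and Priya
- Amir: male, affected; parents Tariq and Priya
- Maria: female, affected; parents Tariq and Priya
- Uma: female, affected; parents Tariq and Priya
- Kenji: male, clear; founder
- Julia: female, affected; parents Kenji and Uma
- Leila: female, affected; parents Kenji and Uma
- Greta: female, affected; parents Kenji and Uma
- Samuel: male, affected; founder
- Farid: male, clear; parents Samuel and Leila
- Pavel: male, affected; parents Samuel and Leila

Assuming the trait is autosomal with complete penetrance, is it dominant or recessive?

dominant

Samuel and Leila are both affected yet have a clear child Farid. Under a recessive model two affected parents are homozygous and every child would be affected, so the trait cannot be recessive.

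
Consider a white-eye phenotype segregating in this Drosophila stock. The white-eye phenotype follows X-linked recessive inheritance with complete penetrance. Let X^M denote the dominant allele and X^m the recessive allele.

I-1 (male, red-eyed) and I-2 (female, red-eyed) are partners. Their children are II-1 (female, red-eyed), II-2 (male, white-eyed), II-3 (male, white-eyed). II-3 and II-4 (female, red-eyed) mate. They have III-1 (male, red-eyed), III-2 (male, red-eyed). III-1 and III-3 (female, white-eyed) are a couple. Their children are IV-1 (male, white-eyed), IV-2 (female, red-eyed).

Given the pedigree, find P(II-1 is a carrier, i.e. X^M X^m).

I-1 is red-eyed, so I-1 is X^M Y.
I-2 is red-eyed so carries M and passed m to II-2 (X^m Y), so I-2 is X^M X^m.
Their cross gives offspring ratios 1/2 X^M X^M : 1/2 X^M X^m. Conditioning on II-1 being red-eyed, P(X^M X^m) = 1/2 / 1 = 1/2.

1/2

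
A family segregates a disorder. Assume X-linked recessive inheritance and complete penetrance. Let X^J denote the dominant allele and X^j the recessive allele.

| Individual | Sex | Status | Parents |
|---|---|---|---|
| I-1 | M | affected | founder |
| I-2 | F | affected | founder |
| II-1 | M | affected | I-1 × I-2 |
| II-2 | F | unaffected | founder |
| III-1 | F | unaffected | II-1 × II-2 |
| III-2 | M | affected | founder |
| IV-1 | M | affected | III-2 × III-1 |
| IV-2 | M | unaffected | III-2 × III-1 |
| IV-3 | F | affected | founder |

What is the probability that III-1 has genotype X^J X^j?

1

III-1 is unaffected so carries J and received j from II-1 (X^j Y), so III-1 is X^J X^j, giving P(X^J X^j) = 1.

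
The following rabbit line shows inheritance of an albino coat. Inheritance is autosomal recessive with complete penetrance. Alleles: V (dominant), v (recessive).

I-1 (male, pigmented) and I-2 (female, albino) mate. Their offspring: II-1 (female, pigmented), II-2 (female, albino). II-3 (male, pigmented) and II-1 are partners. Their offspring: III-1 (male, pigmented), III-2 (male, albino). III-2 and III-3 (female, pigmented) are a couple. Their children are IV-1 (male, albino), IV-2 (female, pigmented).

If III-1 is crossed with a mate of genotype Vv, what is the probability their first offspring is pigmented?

5/6

II-3 is pigmented so carries V and passed v to III-2 (vv), so II-3 is Vv.
II-1 is pigmented so carries V and received v from I-2 (vv), so II-1 is Vv.
III-1 is a pigmented offspring of II-3 (Vv) × II-1 (Vv), whose cross gives 1/4 VV : 1/2 Vv : 1/4 vv; conditioning on being pigmented, III-1 is VV with probability 1/3, Vv with probability 2/3.
Summing over parental genotype combinations, P(offspring is pigmented) = 1/3·1 + 2/3·3/4 = 5/6.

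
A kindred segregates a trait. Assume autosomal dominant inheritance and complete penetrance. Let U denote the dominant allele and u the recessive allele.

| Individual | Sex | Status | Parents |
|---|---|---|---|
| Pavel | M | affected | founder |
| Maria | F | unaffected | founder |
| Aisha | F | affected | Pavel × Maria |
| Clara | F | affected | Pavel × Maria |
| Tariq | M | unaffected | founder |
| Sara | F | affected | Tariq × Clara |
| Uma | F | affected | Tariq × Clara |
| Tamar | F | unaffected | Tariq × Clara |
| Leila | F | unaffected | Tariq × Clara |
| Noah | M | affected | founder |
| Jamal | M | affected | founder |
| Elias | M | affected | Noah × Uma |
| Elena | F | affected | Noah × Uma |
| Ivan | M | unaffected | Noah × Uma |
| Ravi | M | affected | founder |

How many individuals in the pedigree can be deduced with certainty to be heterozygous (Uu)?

Obligate heterozygotes: Aisha is affected so carries U and received u from Maria (uu), so Aisha is Uu; Clara is affected so carries U and received u from Maria (uu), so Clara is Uu; Sara is affected so carries U and received u from Tariq (uu), so Sara is Uu; Uma is affected so carries U and received u from Tariq (uu), so Uma is Uu; Noah is affected so carries U and passed u to Ivan (uu), so Noah is Uu.
Every other individual is either homozygous by phenotype or has at least one consistent homozygous assignment, so the count is 5.

5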